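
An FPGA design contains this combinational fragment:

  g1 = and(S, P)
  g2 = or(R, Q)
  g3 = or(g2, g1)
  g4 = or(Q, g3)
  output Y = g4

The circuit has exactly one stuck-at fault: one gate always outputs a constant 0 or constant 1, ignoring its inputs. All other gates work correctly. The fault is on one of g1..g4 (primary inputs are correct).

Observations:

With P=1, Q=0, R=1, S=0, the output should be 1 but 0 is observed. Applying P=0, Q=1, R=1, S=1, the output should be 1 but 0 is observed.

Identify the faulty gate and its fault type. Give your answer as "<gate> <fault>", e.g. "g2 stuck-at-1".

g4 stuck-at-0

Fault-free values for test 1 (P=1, Q=0, R=1, S=0): g1=0, g2=1, g3=1, g4=1, giving Y=1. Observed 0.
Test 1: faults giving observed 0 are {g2 stuck-at-0, g3 stuck-at-0, g4 stuck-at-0}.
Test 2 (P=0, Q=1, R=1, S=1): fault-free g1=0, g2=1, g3=1, g4=1 → 1; observed 0. Eliminates g2 stuck-at-0, g3 stuck-at-0.
Only g4 stuck-at-0 is consistent with every test.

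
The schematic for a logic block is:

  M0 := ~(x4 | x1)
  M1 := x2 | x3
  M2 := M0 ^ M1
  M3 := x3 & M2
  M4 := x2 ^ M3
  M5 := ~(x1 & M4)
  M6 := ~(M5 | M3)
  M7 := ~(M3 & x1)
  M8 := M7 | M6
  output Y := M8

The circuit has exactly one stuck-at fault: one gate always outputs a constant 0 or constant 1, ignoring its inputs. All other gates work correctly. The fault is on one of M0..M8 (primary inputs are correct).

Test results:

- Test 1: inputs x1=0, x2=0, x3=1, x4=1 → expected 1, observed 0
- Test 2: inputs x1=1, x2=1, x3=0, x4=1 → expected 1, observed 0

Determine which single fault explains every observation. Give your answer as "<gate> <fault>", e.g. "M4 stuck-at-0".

Fault-free values for test 1 (x1=0, x2=0, x3=1, x4=1): M0=0, M1=1, M2=1, M3=1, M4=1, M5=1, M6=0, M7=1, M8=1, giving Y=1. Observed 0.
Test 1: faults giving observed 0 are {M7 stuck-at-0, M8 stuck-at-0}.
Test 2 (x1=1, x2=1, x3=0, x4=1): fault-free M0=0, M1=1, M2=1, M3=0, M4=1, M5=0, M6=1, M7=1, M8=1 → 1; observed 0. Eliminates M7 stuck-at-0.
Only M8 stuck-at-0 is consistent with every test.

M8 stuck-at-0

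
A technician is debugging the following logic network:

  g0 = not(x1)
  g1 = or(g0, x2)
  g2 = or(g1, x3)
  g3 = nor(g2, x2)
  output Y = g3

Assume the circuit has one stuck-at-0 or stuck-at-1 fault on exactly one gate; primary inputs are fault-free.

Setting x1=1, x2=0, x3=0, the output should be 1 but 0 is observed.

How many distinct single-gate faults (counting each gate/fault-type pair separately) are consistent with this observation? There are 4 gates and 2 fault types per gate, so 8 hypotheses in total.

4

Fault-free: g0=0, g1=0, g2=0, g3=1 → 1. Observed 0.
  g0 stuck-at-0: output 1 ✗
  g0 stuck-at-1: output 0 ✓
  g1 stuck-at-0: output 1 ✗
  g1 stuck-at-1: output 0 ✓
  g2 stuck-at-0: output 1 ✗
  g2 stuck-at-1: output 0 ✓
  g3 stuck-at-0: output 0 ✓
  g3 stuck-at-1: output 1 ✗
Consistent faults: {g0 stuck-at-1, g1 stuck-at-1, g2 stuck-at-1, g3 stuck-at-0} — 4 in all.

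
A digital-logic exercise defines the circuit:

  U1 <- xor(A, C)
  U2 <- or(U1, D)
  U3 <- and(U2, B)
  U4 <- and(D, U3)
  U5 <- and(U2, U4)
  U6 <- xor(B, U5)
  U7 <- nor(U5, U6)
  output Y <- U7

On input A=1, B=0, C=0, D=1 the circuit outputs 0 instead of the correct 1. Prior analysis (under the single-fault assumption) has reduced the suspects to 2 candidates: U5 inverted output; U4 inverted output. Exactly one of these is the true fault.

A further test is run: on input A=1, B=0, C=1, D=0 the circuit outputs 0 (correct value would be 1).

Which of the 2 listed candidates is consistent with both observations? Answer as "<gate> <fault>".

Evaluate each candidate on input A=1, B=0, C=1, D=0:
  U5 inverted output: U1=0, U2=0, U3=0, U4=0, U5=1 [inverted output], U6=1, U7=0 → 0 — matches
  U4 inverted output: U1=0, U2=0, U3=0, U4=1 [inverted output], U5=0, U6=0, U7=1 → 1 — eliminated
Only U5 inverted output reproduces the observed 0.

U5 inverted output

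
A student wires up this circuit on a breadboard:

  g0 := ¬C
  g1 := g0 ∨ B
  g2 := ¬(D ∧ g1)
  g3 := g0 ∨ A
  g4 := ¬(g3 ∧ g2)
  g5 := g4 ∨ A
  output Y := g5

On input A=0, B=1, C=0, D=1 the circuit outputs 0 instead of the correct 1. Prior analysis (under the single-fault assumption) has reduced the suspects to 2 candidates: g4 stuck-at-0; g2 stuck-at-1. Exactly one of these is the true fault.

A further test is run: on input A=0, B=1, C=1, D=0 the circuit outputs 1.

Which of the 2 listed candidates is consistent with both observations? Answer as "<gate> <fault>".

g2 stuck-at-1

Evaluate each candidate on input A=0, B=1, C=1, D=0:
  g4 stuck-at-0: g0=0, g1=1, g2=1, g3=0, g4=0 [stuck-at-0], g5=0 → 0 — eliminated
  g2 stuck-at-1: g0=0, g1=1, g2=1 [stuck-at-1], g3=0, g4=1, g5=1 → 1 — matches
Only g2 stuck-at-1 reproduces the observed 1.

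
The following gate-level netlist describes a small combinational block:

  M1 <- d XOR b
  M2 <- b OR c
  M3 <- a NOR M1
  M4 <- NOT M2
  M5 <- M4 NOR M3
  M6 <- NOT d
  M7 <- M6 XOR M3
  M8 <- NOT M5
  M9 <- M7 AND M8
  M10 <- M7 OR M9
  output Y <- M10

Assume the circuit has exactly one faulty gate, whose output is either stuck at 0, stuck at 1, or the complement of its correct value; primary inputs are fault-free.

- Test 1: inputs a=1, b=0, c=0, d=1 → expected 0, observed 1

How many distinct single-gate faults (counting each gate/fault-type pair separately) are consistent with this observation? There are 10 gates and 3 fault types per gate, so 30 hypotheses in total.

Fault-free: M1=1, M2=0, M3=0, M4=1, M5=0, M6=0, M7=0, M8=1, M9=0, M10=0 → 0. Observed 1.
  M1: none of the 3 fault types match ✗
  M2: none of the 3 fault types match ✗
  M3: stuck-at-1, inverted output ✓; others ✗
  M4: none of the 3 fault types match ✗
  M5: none of the 3 fault types match ✗
  M6: stuck-at-1, inverted output ✓; others ✗
  M7: stuck-at-1, inverted output ✓; others ✗
  M8: none of the 3 fault types match ✗
  M9: stuck-at-1, inverted output ✓; others ✗
  M10: stuck-at-1, inverted output ✓; others ✗
Consistent faults: {M3 stuck-at-1, M3 inverted output, M6 stuck-at-1, M6 inverted output, M7 stuck-at-1, M7 inverted output, M9 stuck-at-1, M9 inverted output, M10 stuck-at-1, M10 inverted output} — 10 in all.

10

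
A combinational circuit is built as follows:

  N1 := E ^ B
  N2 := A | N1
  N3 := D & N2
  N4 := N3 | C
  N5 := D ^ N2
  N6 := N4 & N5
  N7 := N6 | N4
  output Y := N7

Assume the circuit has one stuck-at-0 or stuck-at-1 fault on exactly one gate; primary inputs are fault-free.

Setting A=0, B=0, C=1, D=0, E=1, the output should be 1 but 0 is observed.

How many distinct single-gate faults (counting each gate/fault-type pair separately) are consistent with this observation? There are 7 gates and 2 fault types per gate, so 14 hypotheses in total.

Fault-free: N1=1, N2=1, N3=0, N4=1, N5=1, N6=1, N7=1 → 1. Observed 0.
  N1 stuck-at-0: output 1 ✗
  N1 stuck-at-1: output 1 ✗
  N2 stuck-at-0: output 1 ✗
  N2 stuck-at-1: output 1 ✗
  N3 stuck-at-0: output 1 ✗
  N3 stuck-at-1: output 1 ✗
  N4 stuck-at-0: output 0 ✓
  N4 stuck-at-1: output 1 ✗
  N5 stuck-at-0: output 1 ✗
  N5 stuck-at-1: output 1 ✗
  N6 stuck-at-0: output 1 ✗
  N6 stuck-at-1: output 1 ✗
  N7 stuck-at-0: output 0 ✓
  N7 stuck-at-1: output 1 ✗
Consistent faults: {N4 stuck-at-0, N7 stuck-at-0} — 2 in all.

2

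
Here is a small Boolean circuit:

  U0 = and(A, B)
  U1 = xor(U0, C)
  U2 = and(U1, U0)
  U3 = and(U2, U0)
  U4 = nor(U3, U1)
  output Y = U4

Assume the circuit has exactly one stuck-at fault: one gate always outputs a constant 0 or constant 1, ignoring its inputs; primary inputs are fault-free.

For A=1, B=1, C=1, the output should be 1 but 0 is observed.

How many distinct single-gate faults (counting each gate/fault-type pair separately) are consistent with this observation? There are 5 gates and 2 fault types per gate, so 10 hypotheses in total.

5

Fault-free: U0=1, U1=0, U2=0, U3=0, U4=1 → 1. Observed 0.
  U0 stuck-at-0: output 0 ✓
  U0 stuck-at-1: output 1 ✗
  U1 stuck-at-0: output 1 ✗
  U1 stuck-at-1: output 0 ✓
  U2 stuck-at-0: output 1 ✗
  U2 stuck-at-1: output 0 ✓
  U3 stuck-at-0: output 1 ✗
  U3 stuck-at-1: output 0 ✓
  U4 stuck-at-0: output 0 ✓
  U4 stuck-at-1: output 1 ✗
Consistent faults: {U0 stuck-at-0, U1 stuck-at-1, U2 stuck-at-1, U3 stuck-at-1, U4 stuck-at-0} — 5 in all.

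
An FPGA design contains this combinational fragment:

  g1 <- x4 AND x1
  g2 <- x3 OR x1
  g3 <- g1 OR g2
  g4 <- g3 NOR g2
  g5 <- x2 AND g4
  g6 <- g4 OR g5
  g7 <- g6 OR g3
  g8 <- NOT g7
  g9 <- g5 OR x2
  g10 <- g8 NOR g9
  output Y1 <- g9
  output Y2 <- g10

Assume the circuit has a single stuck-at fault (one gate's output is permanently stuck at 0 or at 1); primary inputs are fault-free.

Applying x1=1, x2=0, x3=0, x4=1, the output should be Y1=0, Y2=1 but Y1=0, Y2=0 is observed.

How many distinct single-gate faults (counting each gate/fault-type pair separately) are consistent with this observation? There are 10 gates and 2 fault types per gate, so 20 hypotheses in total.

Fault-free: g1=1, g2=1, g3=1, g4=0, g5=0, g6=0, g7=1, g8=0, g9=0, g10=1 → Y1=0, Y2=1. Observed Y1=0, Y2=0.
  g1: none of the 2 fault types match ✗
  g2: none of the 2 fault types match ✗
  g3: stuck-at-0 ✓; others ✗
  g4: none of the 2 fault types match ✗
  g5: none of the 2 fault types match ✗
  g6: none of the 2 fault types match ✗
  g7: stuck-at-0 ✓; others ✗
  g8: stuck-at-1 ✓; others ✗
  g9: none of the 2 fault types match ✗
  g10: stuck-at-0 ✓; others ✗
Consistent faults: {g3 stuck-at-0, g7 stuck-at-0, g8 stuck-at-1, g10 stuck-at-0} — 4 in all.

4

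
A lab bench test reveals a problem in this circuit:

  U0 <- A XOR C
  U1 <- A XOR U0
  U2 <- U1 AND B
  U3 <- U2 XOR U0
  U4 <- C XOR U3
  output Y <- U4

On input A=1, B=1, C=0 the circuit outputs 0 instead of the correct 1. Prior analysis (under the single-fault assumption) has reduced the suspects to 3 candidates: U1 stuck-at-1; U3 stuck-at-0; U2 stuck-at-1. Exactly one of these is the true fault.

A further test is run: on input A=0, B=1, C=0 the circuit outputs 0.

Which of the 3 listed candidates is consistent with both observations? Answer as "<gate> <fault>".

U3 stuck-at-0

Evaluate each candidate on input A=0, B=1, C=0:
  U1 stuck-at-1: U0=0, U1=1 [stuck-at-1], U2=1, U3=1, U4=1 → 1 — eliminated
  U3 stuck-at-0: U0=0, U1=0, U2=0, U3=0 [stuck-at-0], U4=0 → 0 — matches
  U2 stuck-at-1: U0=0, U1=0, U2=1 [stuck-at-1], U3=1, U4=1 → 1 — eliminated
Only U3 stuck-at-0 reproduces the observed 0.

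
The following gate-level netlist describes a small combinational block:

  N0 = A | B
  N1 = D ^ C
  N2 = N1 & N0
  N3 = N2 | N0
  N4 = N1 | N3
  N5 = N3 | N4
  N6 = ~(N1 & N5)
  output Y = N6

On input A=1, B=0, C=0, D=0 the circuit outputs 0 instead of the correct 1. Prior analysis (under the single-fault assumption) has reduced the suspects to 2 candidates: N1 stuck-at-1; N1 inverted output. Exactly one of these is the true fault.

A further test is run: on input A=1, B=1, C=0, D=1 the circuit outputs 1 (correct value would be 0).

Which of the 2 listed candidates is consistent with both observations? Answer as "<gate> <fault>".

N1 inverted output

Evaluate each candidate on input A=1, B=1, C=0, D=1:
  N1 stuck-at-1: N0=1, N1=1 [stuck-at-1], N2=1, N3=1, N4=1, N5=1, N6=0 → 0 — eliminated
  N1 inverted output: N0=1, N1=0 [inverted output], N2=0, N3=1, N4=1, N5=1, N6=1 → 1 — matches
Only N1 inverted output reproduces the observed 1.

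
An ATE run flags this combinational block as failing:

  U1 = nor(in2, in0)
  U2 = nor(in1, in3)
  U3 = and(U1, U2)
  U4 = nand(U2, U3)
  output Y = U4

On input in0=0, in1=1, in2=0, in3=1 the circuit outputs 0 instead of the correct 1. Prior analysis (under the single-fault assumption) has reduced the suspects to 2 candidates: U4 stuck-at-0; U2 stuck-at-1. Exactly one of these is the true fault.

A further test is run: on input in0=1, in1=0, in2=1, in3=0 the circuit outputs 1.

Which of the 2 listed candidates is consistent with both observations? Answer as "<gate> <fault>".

U2 stuck-at-1

Evaluate each candidate on input in0=1, in1=0, in2=1, in3=0:
  U4 stuck-at-0: U1=0, U2=1, U3=0, U4=0 [stuck-at-0] → 0 — eliminated
  U2 stuck-at-1: U1=0, U2=1 [stuck-at-1], U3=0, U4=1 → 1 — matches
Only U2 stuck-at-1 reproduces the observed 1.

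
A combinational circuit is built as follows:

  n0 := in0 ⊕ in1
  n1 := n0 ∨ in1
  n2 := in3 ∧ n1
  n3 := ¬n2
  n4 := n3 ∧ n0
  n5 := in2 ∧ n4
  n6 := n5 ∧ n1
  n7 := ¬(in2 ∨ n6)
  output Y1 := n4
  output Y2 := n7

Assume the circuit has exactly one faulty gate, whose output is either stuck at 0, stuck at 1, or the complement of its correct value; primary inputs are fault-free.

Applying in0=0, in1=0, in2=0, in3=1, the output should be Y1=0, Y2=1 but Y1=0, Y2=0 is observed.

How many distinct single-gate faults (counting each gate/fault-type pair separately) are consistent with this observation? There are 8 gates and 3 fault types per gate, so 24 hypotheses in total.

4

Fault-free: n0=0, n1=0, n2=0, n3=1, n4=0, n5=0, n6=0, n7=1 → Y1=0, Y2=1. Observed Y1=0, Y2=0.
  n0: none of the 3 fault types match ✗
  n1: none of the 3 fault types match ✗
  n2: none of the 3 fault types match ✗
  n3: none of the 3 fault types match ✗
  n4: none of the 3 fault types match ✗
  n5: none of the 3 fault types match ✗
  n6: stuck-at-1, inverted output ✓; others ✗
  n7: stuck-at-0, inverted output ✓; others ✗
Consistent faults: {n6 stuck-at-1, n6 inverted output, n7 stuck-at-0, n7 inverted output} — 4 in all.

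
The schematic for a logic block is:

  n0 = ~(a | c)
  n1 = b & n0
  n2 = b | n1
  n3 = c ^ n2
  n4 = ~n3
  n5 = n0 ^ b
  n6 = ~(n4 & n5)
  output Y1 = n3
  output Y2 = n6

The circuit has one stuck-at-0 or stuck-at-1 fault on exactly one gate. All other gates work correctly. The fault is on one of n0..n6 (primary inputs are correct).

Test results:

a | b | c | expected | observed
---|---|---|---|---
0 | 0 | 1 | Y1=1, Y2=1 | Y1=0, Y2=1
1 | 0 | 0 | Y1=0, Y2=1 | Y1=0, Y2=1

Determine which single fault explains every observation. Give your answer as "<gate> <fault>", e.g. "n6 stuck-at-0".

Fault-free values for test 1 (a=0, b=0, c=1): n0=0, n1=0, n2=0, n3=1, n4=0, n5=0, n6=1, giving Y1=1, Y2=1. Observed Y1=0, Y2=1.
Test 1: faults giving observed Y1=0, Y2=1 are {n1 stuck-at-1, n2 stuck-at-1, n3 stuck-at-0}.
Test 2 (a=1, b=0, c=0): fault-free n0=0, n1=0, n2=0, n3=0, n4=1, n5=0, n6=1 → Y1=0, Y2=1; observed Y1=0, Y2=1. Eliminates n1 stuck-at-1, n2 stuck-at-1.
Only n3 stuck-at-0 is consistent with every test.

n3 stuck-at-0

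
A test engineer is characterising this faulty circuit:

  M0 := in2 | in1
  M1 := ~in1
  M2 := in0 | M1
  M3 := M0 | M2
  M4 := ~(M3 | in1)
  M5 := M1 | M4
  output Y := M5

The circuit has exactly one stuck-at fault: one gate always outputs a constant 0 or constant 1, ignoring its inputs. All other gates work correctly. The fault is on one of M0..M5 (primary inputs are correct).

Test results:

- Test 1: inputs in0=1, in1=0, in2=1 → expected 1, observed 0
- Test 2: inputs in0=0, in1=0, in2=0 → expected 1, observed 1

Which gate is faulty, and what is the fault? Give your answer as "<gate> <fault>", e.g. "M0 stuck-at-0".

M1 stuck-at-0

Fault-free values for test 1 (in0=1, in1=0, in2=1): M0=1, M1=1, M2=1, M3=1, M4=0, M5=1, giving Y=1. Observed 0.
Test 1: faults giving observed 0 are {M1 stuck-at-0, M5 stuck-at-0}.
Test 2 (in0=0, in1=0, in2=0): fault-free M0=0, M1=1, M2=1, M3=1, M4=0, M5=1 → 1; observed 1. Eliminates M5 stuck-at-0.
Only M1 stuck-at-0 is consistent with every test.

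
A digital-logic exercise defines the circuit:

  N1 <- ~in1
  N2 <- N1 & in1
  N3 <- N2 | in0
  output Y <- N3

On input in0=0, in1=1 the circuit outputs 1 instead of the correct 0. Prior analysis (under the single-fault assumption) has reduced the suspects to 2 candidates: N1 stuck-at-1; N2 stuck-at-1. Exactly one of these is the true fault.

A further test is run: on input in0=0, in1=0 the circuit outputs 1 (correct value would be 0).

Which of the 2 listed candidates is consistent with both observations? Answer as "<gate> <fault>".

Evaluate each candidate on input in0=0, in1=0:
  N1 stuck-at-1: N1=1 [stuck-at-1], N2=0, N3=0 → 0 — eliminated
  N2 stuck-at-1: N1=1, N2=1 [stuck-at-1], N3=1 → 1 — matches
Only N2 stuck-at-1 reproduces the observed 1.

N2 stuck-at-1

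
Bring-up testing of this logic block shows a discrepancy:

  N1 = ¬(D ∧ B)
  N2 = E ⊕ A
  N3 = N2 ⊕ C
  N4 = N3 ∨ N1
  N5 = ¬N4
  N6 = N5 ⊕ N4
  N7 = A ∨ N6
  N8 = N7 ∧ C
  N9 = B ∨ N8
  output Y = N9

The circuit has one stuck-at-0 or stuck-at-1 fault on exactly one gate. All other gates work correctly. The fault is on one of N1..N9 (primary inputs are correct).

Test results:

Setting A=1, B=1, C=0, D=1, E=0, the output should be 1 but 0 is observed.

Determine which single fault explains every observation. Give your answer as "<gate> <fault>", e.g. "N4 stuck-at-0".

N9 stuck-at-0

Fault-free values for test 1 (A=1, B=1, C=0, D=1, E=0): N1=0, N2=1, N3=1, N4=1, N5=0, N6=1, N7=1, N8=0, N9=1, giving Y=1. Observed 0.
Test 1: faults giving observed 0 are {N9 stuck-at-0}.
Only N9 stuck-at-0 is consistent with every test.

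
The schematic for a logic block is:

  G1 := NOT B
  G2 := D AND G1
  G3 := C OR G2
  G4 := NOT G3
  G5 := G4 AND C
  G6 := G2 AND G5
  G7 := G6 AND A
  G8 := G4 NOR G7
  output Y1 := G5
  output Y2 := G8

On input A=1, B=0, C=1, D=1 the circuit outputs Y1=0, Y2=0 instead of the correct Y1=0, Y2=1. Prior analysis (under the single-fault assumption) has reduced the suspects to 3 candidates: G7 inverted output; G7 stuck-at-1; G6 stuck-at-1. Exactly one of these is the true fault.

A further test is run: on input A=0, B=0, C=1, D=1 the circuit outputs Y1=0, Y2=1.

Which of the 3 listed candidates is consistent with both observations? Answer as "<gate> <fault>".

G6 stuck-at-1

Evaluate each candidate on input A=0, B=0, C=1, D=1:
  G7 inverted output: G1=1, G2=1, G3=1, G4=0, G5=0, G6=0, G7=1 [inverted output], G8=0 → Y1=0, Y2=0 — eliminated
  G7 stuck-at-1: G1=1, G2=1, G3=1, G4=0, G5=0, G6=0, G7=1 [stuck-at-1], G8=0 → Y1=0, Y2=0 — eliminated
  G6 stuck-at-1: G1=1, G2=1, G3=1, G4=0, G5=0, G6=1 [stuck-at-1], G7=0, G8=1 → Y1=0, Y2=1 — matches
Only G6 stuck-at-1 reproduces the observed Y1=0, Y2=1.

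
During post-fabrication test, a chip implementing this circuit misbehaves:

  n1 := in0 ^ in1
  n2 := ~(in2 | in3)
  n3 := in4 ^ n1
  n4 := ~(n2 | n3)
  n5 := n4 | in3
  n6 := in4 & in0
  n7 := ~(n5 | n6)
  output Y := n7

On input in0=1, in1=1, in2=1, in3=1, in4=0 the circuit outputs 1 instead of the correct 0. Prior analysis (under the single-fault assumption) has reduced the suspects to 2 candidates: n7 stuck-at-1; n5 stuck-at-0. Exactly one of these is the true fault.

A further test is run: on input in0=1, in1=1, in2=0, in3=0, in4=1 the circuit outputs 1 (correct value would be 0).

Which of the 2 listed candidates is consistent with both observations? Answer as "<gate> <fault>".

n7 stuck-at-1

Evaluate each candidate on input in0=1, in1=1, in2=0, in3=0, in4=1:
  n7 stuck-at-1: n1=0, n2=1, n3=1, n4=0, n5=0, n6=1, n7=1 [stuck-at-1] → 1 — matches
  n5 stuck-at-0: n1=0, n2=1, n3=1, n4=0, n5=0 [stuck-at-0], n6=1, n7=0 → 0 — eliminated
Only n7 stuck-at-1 reproduces the observed 1.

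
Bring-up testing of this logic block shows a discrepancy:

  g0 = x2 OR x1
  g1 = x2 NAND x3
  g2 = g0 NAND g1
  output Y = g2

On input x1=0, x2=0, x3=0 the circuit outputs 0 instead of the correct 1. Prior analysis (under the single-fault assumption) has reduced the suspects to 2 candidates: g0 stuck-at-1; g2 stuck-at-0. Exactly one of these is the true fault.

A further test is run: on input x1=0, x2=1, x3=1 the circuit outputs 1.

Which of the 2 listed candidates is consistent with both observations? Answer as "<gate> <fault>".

g0 stuck-at-1

Evaluate each candidate on input x1=0, x2=1, x3=1:
  g0 stuck-at-1: g0=1 [stuck-at-1], g1=0, g2=1 → 1 — matches
  g2 stuck-at-0: g0=1, g1=0, g2=0 [stuck-at-0] → 0 — eliminated
Only g0 stuck-at-1 reproduces the observed 1.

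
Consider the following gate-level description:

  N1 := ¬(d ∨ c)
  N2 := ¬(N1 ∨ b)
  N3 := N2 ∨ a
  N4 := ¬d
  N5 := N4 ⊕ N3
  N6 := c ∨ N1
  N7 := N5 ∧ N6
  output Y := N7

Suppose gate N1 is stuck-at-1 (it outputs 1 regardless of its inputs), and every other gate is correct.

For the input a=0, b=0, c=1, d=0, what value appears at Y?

1

Propagate with N1 forced: N1=1 [stuck-at-1], N2=0, N3=0, N4=1, N5=1, N6=1, N7=1.
So Y = 1. (Without the fault it would be 0.)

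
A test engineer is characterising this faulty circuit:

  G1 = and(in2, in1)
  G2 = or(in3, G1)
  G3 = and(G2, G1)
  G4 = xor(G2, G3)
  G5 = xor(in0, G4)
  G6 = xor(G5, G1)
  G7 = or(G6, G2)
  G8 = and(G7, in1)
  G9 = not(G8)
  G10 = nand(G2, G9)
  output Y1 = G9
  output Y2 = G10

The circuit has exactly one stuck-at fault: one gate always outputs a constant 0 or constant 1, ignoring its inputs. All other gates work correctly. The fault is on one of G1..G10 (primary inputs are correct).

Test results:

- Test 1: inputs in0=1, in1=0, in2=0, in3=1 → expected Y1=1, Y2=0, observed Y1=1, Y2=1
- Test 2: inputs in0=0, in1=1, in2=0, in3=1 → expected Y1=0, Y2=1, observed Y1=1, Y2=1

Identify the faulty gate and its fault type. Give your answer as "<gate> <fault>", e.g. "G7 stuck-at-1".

G2 stuck-at-0

Fault-free values for test 1 (in0=1, in1=0, in2=0, in3=1): G1=0, G2=1, G3=0, G4=1, G5=0, G6=0, G7=1, G8=0, G9=1, G10=0, giving Y1=1, Y2=0. Observed Y1=1, Y2=1.
Test 1: faults giving observed Y1=1, Y2=1 are {G2 stuck-at-0, G10 stuck-at-1}.
Test 2 (in0=0, in1=1, in2=0, in3=1): fault-free G1=0, G2=1, G3=0, G4=1, G5=1, G6=1, G7=1, G8=1, G9=0, G10=1 → Y1=0, Y2=1; observed Y1=1, Y2=1. Eliminates G10 stuck-at-1.
Only G2 stuck-at-0 is consistent with every test.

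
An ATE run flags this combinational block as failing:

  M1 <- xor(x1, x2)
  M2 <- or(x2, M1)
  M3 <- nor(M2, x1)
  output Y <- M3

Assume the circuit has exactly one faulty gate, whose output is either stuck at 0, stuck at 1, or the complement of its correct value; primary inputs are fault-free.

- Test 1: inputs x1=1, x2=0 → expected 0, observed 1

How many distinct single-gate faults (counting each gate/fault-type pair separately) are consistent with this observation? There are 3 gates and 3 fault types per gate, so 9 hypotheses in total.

Fault-free: M1=1, M2=1, M3=0 → 0. Observed 1.
  M1 stuck-at-0: output 0 ✗
  M1 stuck-at-1: output 0 ✗
  M1 inverted output: output 0 ✗
  M2 stuck-at-0: output 0 ✗
  M2 stuck-at-1: output 0 ✗
  M2 inverted output: output 0 ✗
  M3 stuck-at-0: output 0 ✗
  M3 stuck-at-1: output 1 ✓
  M3 inverted output: output 1 ✓
Consistent faults: {M3 stuck-at-1, M3 inverted output} — 2 in all.

2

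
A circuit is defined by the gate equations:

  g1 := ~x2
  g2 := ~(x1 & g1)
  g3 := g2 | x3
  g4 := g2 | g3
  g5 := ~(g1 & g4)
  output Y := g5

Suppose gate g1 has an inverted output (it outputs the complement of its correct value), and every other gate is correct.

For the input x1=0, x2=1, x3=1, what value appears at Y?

0

Propagate with g1 forced: g1=1 [inverted output], g2=1, g3=1, g4=1, g5=0.
So Y = 0. (Without the fault it would be 1.)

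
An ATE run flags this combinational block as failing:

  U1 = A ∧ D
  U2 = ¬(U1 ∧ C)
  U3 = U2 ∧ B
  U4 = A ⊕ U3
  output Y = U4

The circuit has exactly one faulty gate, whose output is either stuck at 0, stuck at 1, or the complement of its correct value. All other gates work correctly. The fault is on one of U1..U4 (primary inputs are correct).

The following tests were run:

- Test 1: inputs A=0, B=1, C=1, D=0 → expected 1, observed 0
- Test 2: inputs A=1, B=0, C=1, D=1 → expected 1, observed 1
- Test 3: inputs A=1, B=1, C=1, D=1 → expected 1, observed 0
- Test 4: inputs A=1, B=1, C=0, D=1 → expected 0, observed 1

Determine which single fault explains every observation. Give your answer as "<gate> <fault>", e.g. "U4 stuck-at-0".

U2 inverted output

Fault-free values for test 1 (A=0, B=1, C=1, D=0): U1=0, U2=1, U3=1, U4=1, giving Y=1. Observed 0.
Test 1: faults giving observed 0 are {U1 stuck-at-1, U1 inverted output, U2 stuck-at-0, U2 inverted output, U3 stuck-at-0, U3 inverted output, U4 stuck-at-0, U4 inverted output}.
Test 2 (A=1, B=0, C=1, D=1): fault-free U1=1, U2=0, U3=0, U4=1 → 1; observed 1. Eliminates U3 inverted output, U4 stuck-at-0, U4 inverted output.
Test 3 (A=1, B=1, C=1, D=1): fault-free U1=1, U2=0, U3=0, U4=1 → 1; observed 0. Eliminates U1 stuck-at-1, U2 stuck-at-0, U3 stuck-at-0.
Test 4 (A=1, B=1, C=0, D=1): fault-free U1=1, U2=1, U3=1, U4=0 → 0; observed 1. Eliminates U1 inverted output.
Only U2 inverted output is consistent with every test.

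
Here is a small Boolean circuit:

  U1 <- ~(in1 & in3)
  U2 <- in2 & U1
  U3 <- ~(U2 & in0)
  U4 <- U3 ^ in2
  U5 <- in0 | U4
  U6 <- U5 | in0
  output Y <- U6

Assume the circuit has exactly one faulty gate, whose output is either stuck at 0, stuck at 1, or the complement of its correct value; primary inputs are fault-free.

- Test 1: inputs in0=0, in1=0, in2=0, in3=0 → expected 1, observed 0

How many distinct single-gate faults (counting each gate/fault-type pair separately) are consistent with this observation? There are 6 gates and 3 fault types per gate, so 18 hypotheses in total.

8

Fault-free: U1=1, U2=0, U3=1, U4=1, U5=1, U6=1 → 1. Observed 0.
  U1: none of the 3 fault types match ✗
  U2: none of the 3 fault types match ✗
  U3: stuck-at-0, inverted output ✓; others ✗
  U4: stuck-at-0, inverted output ✓; others ✗
  U5: stuck-at-0, inverted output ✓; others ✗
  U6: stuck-at-0, inverted output ✓; others ✗
Consistent faults: {U3 stuck-at-0, U3 inverted output, U4 stuck-at-0, U4 inverted output, U5 stuck-at-0, U5 inverted output, U6 stuck-at-0, U6 inverted output} — 8 in all.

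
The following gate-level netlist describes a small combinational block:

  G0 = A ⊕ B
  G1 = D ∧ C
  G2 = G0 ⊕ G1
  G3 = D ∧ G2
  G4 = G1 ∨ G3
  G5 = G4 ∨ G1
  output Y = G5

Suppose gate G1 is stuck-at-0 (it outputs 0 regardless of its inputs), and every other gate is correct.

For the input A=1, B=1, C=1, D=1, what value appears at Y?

Propagate with G1 forced: G0=0, G1=0 [stuck-at-0], G2=0, G3=0, G4=0, G5=0.
So Y = 0. (Without the fault it would be 1.)

0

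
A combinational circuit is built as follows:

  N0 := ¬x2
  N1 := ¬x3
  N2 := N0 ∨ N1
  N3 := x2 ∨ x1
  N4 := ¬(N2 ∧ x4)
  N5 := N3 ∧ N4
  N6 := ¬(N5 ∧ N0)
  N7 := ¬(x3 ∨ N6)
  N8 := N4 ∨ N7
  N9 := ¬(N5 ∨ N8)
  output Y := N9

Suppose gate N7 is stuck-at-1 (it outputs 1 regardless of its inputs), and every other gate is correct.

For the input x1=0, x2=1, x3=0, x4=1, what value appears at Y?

0

Propagate with N7 forced: N0=0, N1=1, N2=1, N3=1, N4=0, N5=0, N6=1, N7=1 [stuck-at-1], N8=1, N9=0.
So Y = 0. (Without the fault it would be 1.)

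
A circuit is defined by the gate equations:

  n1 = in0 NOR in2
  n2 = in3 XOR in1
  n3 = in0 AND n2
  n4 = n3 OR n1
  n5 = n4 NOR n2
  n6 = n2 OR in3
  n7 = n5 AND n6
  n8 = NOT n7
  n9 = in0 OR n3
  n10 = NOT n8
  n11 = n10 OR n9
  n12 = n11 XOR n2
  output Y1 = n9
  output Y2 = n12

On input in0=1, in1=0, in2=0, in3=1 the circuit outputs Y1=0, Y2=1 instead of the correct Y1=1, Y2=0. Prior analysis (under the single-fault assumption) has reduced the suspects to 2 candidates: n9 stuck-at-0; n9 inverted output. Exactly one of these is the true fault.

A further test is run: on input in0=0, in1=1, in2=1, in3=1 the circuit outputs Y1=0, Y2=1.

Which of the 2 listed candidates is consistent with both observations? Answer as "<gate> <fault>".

Evaluate each candidate on input in0=0, in1=1, in2=1, in3=1:
  n9 stuck-at-0: n1=0, n2=0, n3=0, n4=0, n5=1, n6=1, n7=1, n8=0, n9=0 [stuck-at-0], n10=1, n11=1, n12=1 → Y1=0, Y2=1 — matches
  n9 inverted output: n1=0, n2=0, n3=0, n4=0, n5=1, n6=1, n7=1, n8=0, n9=1 [inverted output], n10=1, n11=1, n12=1 → Y1=1, Y2=1 — eliminated
Only n9 stuck-at-0 reproduces the observed Y1=0, Y2=1.

n9 stuck-at-0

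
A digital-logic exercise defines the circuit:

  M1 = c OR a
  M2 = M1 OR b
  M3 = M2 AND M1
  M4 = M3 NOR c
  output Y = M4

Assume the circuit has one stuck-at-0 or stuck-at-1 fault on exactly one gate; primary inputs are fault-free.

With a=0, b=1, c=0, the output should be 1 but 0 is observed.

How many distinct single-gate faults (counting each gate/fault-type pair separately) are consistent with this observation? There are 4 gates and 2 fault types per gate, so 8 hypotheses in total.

3

Fault-free: M1=0, M2=1, M3=0, M4=1 → 1. Observed 0.
  M1 stuck-at-0: output 1 ✗
  M1 stuck-at-1: output 0 ✓
  M2 stuck-at-0: output 1 ✗
  M2 stuck-at-1: output 1 ✗
  M3 stuck-at-0: output 1 ✗
  M3 stuck-at-1: output 0 ✓
  M4 stuck-at-0: output 0 ✓
  M4 stuck-at-1: output 1 ✗
Consistent faults: {M1 stuck-at-1, M3 stuck-at-1, M4 stuck-at-0} — 3 in all.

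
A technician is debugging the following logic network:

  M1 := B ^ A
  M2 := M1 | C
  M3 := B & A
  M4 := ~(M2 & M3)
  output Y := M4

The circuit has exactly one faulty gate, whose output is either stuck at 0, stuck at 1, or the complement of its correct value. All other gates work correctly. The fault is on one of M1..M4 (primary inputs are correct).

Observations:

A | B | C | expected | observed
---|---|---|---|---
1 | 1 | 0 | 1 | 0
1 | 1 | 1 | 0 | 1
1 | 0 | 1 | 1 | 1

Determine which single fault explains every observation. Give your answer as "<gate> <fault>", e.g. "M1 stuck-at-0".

Fault-free values for test 1 (A=1, B=1, C=0): M1=0, M2=0, M3=1, M4=1, giving Y=1. Observed 0.
Test 1: faults giving observed 0 are {M1 stuck-at-1, M1 inverted output, M2 stuck-at-1, M2 inverted output, M4 stuck-at-0, M4 inverted output}.
Test 2 (A=1, B=1, C=1): fault-free M1=0, M2=1, M3=1, M4=0 → 0; observed 1. Eliminates M1 stuck-at-1, M1 inverted output, M2 stuck-at-1, M4 stuck-at-0.
Test 3 (A=1, B=0, C=1): fault-free M1=1, M2=1, M3=0, M4=1 → 1; observed 1. Eliminates M4 inverted output.
Only M2 inverted output is consistent with every test.

M2 inverted output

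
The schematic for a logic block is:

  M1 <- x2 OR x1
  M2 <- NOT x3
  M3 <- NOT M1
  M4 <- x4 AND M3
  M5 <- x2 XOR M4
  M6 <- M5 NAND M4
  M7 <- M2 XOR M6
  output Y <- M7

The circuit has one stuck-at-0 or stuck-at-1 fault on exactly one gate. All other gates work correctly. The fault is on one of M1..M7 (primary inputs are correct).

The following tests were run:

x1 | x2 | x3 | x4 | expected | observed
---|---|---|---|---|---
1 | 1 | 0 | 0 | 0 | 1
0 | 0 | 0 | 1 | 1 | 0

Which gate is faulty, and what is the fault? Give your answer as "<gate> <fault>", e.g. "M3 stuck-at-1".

M2 stuck-at-0

Fault-free values for test 1 (x1=1, x2=1, x3=0, x4=0): M1=1, M2=1, M3=0, M4=0, M5=1, M6=1, M7=0, giving Y=0. Observed 1.
Test 1: faults giving observed 1 are {M2 stuck-at-0, M6 stuck-at-0, M7 stuck-at-1}.
Test 2 (x1=0, x2=0, x3=0, x4=1): fault-free M1=0, M2=1, M3=1, M4=1, M5=1, M6=0, M7=1 → 1; observed 0. Eliminates M6 stuck-at-0, M7 stuck-at-1.
Only M2 stuck-at-0 is consistent with every test.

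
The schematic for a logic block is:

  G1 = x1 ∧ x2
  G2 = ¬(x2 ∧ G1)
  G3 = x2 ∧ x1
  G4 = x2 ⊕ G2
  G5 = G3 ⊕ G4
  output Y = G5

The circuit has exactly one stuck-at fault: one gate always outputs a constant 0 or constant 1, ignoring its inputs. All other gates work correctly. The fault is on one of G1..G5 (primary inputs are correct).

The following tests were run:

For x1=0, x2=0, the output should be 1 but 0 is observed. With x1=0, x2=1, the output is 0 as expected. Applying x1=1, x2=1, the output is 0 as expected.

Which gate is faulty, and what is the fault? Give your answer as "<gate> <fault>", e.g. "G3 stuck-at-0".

Fault-free values for test 1 (x1=0, x2=0): G1=0, G2=1, G3=0, G4=1, G5=1, giving Y=1. Observed 0.
Test 1: faults giving observed 0 are {G2 stuck-at-0, G3 stuck-at-1, G4 stuck-at-0, G5 stuck-at-0}.
Test 2 (x1=0, x2=1): fault-free G1=0, G2=1, G3=0, G4=0, G5=0 → 0; observed 0. Eliminates G2 stuck-at-0, G3 stuck-at-1.
Test 3 (x1=1, x2=1): fault-free G1=1, G2=0, G3=1, G4=1, G5=0 → 0; observed 0. Eliminates G4 stuck-at-0.
Only G5 stuck-at-0 is consistent with every test.

G5 stuck-at-0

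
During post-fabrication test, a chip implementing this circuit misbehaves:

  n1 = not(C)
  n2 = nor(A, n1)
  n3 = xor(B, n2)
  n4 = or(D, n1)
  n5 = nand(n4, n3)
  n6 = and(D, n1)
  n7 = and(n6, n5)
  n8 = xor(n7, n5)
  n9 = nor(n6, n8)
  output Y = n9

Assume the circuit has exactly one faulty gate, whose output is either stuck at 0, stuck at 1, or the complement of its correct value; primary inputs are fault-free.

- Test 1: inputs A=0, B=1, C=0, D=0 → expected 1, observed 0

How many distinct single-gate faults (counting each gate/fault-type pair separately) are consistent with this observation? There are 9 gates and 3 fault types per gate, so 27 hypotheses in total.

Fault-free: n1=1, n2=0, n3=1, n4=1, n5=0, n6=0, n7=0, n8=0, n9=1 → 1. Observed 0.
  n1: stuck-at-0, inverted output ✓; others ✗
  n2: stuck-at-1, inverted output ✓; others ✗
  n3: stuck-at-0, inverted output ✓; others ✗
  n4: stuck-at-0, inverted output ✓; others ✗
  n5: stuck-at-1, inverted output ✓; others ✗
  n6: stuck-at-1, inverted output ✓; others ✗
  n7: stuck-at-1, inverted output ✓; others ✗
  n8: stuck-at-1, inverted output ✓; others ✗
  n9: stuck-at-0, inverted output ✓; others ✗
Consistent faults: {n1 stuck-at-0, n1 inverted output, n2 stuck-at-1, n2 inverted output, n3 stuck-at-0, n3 inverted output, n4 stuck-at-0, n4 inverted output, n5 stuck-at-1, n5 inverted output, n6 stuck-at-1, n6 inverted output, n7 stuck-at-1, n7 inverted output, n8 stuck-at-1, n8 inverted output, n9 stuck-at-0, n9 inverted output} — 18 in all.

18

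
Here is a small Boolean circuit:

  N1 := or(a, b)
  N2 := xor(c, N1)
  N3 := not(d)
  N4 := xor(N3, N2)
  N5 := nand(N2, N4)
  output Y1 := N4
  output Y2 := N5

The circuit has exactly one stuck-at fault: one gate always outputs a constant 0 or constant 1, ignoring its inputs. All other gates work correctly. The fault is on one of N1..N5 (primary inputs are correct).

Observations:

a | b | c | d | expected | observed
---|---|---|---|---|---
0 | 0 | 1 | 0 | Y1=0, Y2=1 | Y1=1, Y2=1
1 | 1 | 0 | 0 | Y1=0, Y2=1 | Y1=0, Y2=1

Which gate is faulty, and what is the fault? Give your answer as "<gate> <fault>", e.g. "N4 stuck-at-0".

N1 stuck-at-1

Fault-free values for test 1 (a=0, b=0, c=1, d=0): N1=0, N2=1, N3=1, N4=0, N5=1, giving Y1=0, Y2=1. Observed Y1=1, Y2=1.
Test 1: faults giving observed Y1=1, Y2=1 are {N1 stuck-at-1, N2 stuck-at-0}.
Test 2 (a=1, b=1, c=0, d=0): fault-free N1=1, N2=1, N3=1, N4=0, N5=1 → Y1=0, Y2=1; observed Y1=0, Y2=1. Eliminates N2 stuck-at-0.
Only N1 stuck-at-1 is consistent with every test.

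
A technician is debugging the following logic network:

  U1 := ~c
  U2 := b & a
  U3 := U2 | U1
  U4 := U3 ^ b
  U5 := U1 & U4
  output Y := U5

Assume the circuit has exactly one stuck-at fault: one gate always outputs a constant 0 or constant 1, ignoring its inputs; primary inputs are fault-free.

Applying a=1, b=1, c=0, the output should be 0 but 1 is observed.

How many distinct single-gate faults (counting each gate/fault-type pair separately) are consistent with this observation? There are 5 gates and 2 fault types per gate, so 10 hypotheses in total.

3

Fault-free: U1=1, U2=1, U3=1, U4=0, U5=0 → 0. Observed 1.
  U1 stuck-at-0: output 0 ✗
  U1 stuck-at-1: output 0 ✗
  U2 stuck-at-0: output 0 ✗
  U2 stuck-at-1: output 0 ✗
  U3 stuck-at-0: output 1 ✓
  U3 stuck-at-1: output 0 ✗
  U4 stuck-at-0: output 0 ✗
  U4 stuck-at-1: output 1 ✓
  U5 stuck-at-0: output 0 ✗
  U5 stuck-at-1: output 1 ✓
Consistent faults: {U3 stuck-at-0, U4 stuck-at-1, U5 stuck-at-1} — 3 in all.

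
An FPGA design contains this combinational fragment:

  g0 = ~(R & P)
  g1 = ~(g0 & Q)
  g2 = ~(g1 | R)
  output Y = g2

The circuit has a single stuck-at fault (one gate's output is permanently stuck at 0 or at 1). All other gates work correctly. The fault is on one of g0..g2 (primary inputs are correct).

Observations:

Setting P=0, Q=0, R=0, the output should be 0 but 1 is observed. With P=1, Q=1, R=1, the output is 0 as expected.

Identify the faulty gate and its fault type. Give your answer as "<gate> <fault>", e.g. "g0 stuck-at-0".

Fault-free values for test 1 (P=0, Q=0, R=0): g0=1, g1=1, g2=0, giving Y=0. Observed 1.
Test 1: faults giving observed 1 are {g1 stuck-at-0, g2 stuck-at-1}.
Test 2 (P=1, Q=1, R=1): fault-free g0=0, g1=1, g2=0 → 0; observed 0. Eliminates g2 stuck-at-1.
Only g1 stuck-at-0 is consistent with every test.

g1 stuck-at-0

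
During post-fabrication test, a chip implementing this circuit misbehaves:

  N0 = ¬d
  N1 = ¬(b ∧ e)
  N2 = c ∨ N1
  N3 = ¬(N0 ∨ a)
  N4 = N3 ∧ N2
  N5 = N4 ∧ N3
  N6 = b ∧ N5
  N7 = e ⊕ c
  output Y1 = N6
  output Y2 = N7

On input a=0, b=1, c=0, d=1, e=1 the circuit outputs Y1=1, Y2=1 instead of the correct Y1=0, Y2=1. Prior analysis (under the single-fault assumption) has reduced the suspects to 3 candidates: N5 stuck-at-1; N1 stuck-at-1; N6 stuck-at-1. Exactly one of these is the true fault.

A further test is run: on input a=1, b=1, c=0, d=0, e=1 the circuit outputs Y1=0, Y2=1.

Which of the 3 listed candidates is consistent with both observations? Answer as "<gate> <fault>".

Evaluate each candidate on input a=1, b=1, c=0, d=0, e=1:
  N5 stuck-at-1: N0=1, N1=0, N2=0, N3=0, N4=0, N5=1 [stuck-at-1], N6=1, N7=1 → Y1=1, Y2=1 — eliminated
  N1 stuck-at-1: N0=1, N1=1 [stuck-at-1], N2=1, N3=0, N4=0, N5=0, N6=0, N7=1 → Y1=0, Y2=1 — matches
  N6 stuck-at-1: N0=1, N1=0, N2=0, N3=0, N4=0, N5=0, N6=1 [stuck-at-1], N7=1 → Y1=1, Y2=1 — eliminated
Only N1 stuck-at-1 reproduces the observed Y1=0, Y2=1.

N1 stuck-at-1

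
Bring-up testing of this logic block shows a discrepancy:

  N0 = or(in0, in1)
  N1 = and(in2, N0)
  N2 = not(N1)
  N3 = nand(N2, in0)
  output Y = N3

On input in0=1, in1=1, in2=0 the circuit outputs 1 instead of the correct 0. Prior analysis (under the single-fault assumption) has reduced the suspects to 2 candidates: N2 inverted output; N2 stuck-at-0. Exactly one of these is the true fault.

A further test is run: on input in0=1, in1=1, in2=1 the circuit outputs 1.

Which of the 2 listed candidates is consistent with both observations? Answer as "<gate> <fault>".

N2 stuck-at-0

Evaluate each candidate on input in0=1, in1=1, in2=1:
  N2 inverted output: N0=1, N1=1, N2=1 [inverted output], N3=0 → 0 — eliminated
  N2 stuck-at-0: N0=1, N1=1, N2=0 [stuck-at-0], N3=1 → 1 — matches
Only N2 stuck-at-0 reproduces the observed 1.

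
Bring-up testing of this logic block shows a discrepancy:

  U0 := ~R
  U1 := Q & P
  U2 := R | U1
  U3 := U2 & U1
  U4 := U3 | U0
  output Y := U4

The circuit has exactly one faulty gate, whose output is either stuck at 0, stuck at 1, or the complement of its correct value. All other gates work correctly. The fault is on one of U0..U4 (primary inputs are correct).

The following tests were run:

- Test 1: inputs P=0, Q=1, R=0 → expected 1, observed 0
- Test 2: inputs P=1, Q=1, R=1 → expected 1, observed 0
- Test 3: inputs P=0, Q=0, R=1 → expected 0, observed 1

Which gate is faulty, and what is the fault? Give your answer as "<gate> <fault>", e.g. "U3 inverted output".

U4 inverted output

Fault-free values for test 1 (P=0, Q=1, R=0): U0=1, U1=0, U2=0, U3=0, U4=1, giving Y=1. Observed 0.
Test 1: faults giving observed 0 are {U0 stuck-at-0, U0 inverted output, U4 stuck-at-0, U4 inverted output}.
Test 2 (P=1, Q=1, R=1): fault-free U0=0, U1=1, U2=1, U3=1, U4=1 → 1; observed 0. Eliminates U0 stuck-at-0, U0 inverted output.
Test 3 (P=0, Q=0, R=1): fault-free U0=0, U1=0, U2=1, U3=0, U4=0 → 0; observed 1. Eliminates U4 stuck-at-0.
Only U4 inverted output is consistent with every test.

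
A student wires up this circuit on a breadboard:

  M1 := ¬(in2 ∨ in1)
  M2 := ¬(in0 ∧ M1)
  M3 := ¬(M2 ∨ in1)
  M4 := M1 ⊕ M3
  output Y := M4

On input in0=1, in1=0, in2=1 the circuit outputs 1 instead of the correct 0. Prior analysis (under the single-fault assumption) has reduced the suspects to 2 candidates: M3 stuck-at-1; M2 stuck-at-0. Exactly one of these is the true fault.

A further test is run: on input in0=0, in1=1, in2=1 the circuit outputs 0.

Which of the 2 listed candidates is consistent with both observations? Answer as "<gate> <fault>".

M2 stuck-at-0

Evaluate each candidate on input in0=0, in1=1, in2=1:
  M3 stuck-at-1: M1=0, M2=1, M3=1 [stuck-at-1], M4=1 → 1 — eliminated
  M2 stuck-at-0: M1=0, M2=0 [stuck-at-0], M3=0, M4=0 → 0 — matches
Only M2 stuck-at-0 reproduces the observed 0.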